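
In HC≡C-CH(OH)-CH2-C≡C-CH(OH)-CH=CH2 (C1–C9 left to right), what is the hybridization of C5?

C5 is sp: 2 σ bonds, plus two π bonds, 2 electron-density regions.

sp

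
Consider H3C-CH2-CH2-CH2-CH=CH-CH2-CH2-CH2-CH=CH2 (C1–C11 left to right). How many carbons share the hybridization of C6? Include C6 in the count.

4

C6 is sp2 (one π bond).
C1: sp3
C2: sp3
C3: sp3
C4: sp3
C5: sp2 ✓
C6: sp2 ✓
C7: sp3
C8: sp3
C9: sp3
C10: sp2 ✓
C11: sp2 ✓
4 carbons are sp2.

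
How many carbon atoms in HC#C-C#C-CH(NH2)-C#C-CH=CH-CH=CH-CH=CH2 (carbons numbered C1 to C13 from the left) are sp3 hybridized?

1

C1: sp
C2: sp
C3: sp
C4: sp
C5: sp3 ✓
C6: sp
C7: sp
C8: sp2
C9: sp2
C10: sp2
C11: sp2
C12: sp2
C13: sp2
C5 → 1 sp3 carbon.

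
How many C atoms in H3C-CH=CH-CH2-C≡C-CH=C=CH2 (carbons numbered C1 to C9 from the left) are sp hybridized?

3

C1: sp3
C2: sp2
C3: sp2
C4: sp3
C5: sp ✓
C6: sp ✓
C7: sp2
C8: sp ✓
C9: sp2
C5, C6, C8 → 3 sp carbons.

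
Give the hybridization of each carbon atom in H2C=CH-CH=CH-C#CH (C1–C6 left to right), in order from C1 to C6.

C1 — 3 σ bonds, plus one π bond. Steric number 3, so sp2.
C2 — 3 σ bonds, plus one π bond. Steric number 3, so sp2.
C3 has 3 σ bonds, plus one π bond: steric number 3 → sp2.
C4 has 3 σ bonds, plus one π bond: steric number 3 → sp2.
C5 is sp: 2 σ bonds, plus two π bonds, 2 electron-density regions.
C6 — 2 σ bonds, plus two π bonds. Steric number 2, so sp.

C1 sp2, C2 sp2, C3 sp2, C4 sp2, C5 sp, C6 sp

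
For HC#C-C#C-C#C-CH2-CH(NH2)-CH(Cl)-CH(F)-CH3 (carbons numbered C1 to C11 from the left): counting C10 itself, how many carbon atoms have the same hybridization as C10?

C10 is sp3 (only σ bonds).
C1: sp
C2: sp
C3: sp
C4: sp
C5: sp
C6: sp
C7: sp3 ✓
C8: sp3 ✓
C9: sp3 ✓
C10: sp3 ✓
C11: sp3 ✓
5 carbons are sp3.

5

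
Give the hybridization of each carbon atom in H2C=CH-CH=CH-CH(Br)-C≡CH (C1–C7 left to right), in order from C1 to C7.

C1 has 3 σ bonds, plus one π bond: steric number 3 → sp2.
C2 — 3 σ bonds, plus one π bond. Steric number 3, so sp2.
C3 has 3 σ bonds, plus one π bond: steric number 3 → sp2.
C4: 3 σ bonds, plus one π bond; 3 regions of electron density → sp2.
C5: 4 σ bonds — 4 electron domains, sp3.
C6: 2 σ bonds, plus two π bonds — 2 electron domains, sp.
C7 (2 σ bonds, plus two π bonds) has steric number 2: sp.

C1 sp2, C2 sp2, C3 sp2, C4 sp2, C5 sp3, C6 sp, C7 sp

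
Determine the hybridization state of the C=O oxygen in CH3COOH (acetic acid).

The C=O oxygen: 1 σ bond and 2 lone pairs, plus one π bond — 3 electron domains, sp2.

sp²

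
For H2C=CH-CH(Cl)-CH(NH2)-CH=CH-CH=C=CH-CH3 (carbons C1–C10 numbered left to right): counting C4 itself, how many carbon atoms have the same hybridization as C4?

C4 is sp3 (only σ bonds).
C1: sp2
C2: sp2
C3: sp3 ✓
C4: sp3 ✓
C5: sp2
C6: sp2
C7: sp2
C8: sp
C9: sp2
C10: sp3 ✓
3 carbons are sp3.

3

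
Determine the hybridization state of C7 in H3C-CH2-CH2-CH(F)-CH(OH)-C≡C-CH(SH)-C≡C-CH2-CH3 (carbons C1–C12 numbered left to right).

sp

C7: 2 σ bonds, plus two π bonds — 2 electron domains, sp.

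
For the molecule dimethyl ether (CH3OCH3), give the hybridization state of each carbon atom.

Each carbon atom: 4 σ bonds — 4 electron domains, sp3.

sp³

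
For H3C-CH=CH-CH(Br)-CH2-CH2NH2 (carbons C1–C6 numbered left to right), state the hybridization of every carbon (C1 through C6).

C1 sp3, C2 sp2, C3 sp2, C4 sp3, C5 sp3, C6 sp3

C1 is sp3: 4 σ bonds, 4 electron-density regions.
C2 has 3 σ bonds, plus one π bond: steric number 3 → sp2.
C3: 3 σ bonds, plus one π bond — 3 electron domains, sp2.
C4 is sp3: 4 σ bonds, 4 electron-density regions.
C5 (4 σ bonds) has steric number 4: sp3.
C6: 4 σ bonds — 4 electron domains, sp3.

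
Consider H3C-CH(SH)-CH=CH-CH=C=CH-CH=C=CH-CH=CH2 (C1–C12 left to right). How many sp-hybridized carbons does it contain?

C1: sp3
C2: sp3
C3: sp2
C4: sp2
C5: sp2
C6: sp ✓
C7: sp2
C8: sp2
C9: sp ✓
C10: sp2
C11: sp2
C12: sp2
C6, C9 → 2 sp carbons.

2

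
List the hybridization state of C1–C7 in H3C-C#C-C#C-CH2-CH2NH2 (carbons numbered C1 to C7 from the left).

C1 — 4 σ bonds. Steric number 4, so sp3.
C2 is sp: 2 σ bonds, plus two π bonds, 2 electron-density regions.
C3 has 2 σ bonds, plus two π bonds: steric number 2 → sp.
C4 has 2 σ bonds, plus two π bonds: steric number 2 → sp.
C5 is sp: 2 σ bonds, plus two π bonds, 2 electron-density regions.
C6 (4 σ bonds) has steric number 4: sp3.
C7 has 4 σ bonds: steric number 4 → sp3.

C1 sp3, C2 sp, C3 sp, C4 sp, C5 sp, C6 sp3, C7 sp3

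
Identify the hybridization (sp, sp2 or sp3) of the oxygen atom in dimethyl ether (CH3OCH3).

sp^3

Two σ bonds + two lone pairs = steric number 4 → sp3.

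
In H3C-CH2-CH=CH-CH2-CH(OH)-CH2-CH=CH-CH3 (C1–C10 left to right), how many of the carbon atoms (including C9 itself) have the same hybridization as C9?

4

C9 is sp2 (one π bond).
C1: sp3
C2: sp3
C3: sp2 ✓
C4: sp2 ✓
C5: sp3
C6: sp3
C7: sp3
C8: sp2 ✓
C9: sp2 ✓
C10: sp3
4 carbons are sp2.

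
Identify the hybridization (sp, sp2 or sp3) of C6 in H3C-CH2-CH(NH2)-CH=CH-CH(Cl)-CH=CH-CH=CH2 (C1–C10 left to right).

C6: 4 σ bonds — 4 electron domains, sp3.

sp³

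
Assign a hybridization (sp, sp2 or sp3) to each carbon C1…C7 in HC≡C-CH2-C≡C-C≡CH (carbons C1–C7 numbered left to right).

C1 — 2 σ bonds, plus two π bonds. Steric number 2, so sp.
C2 is sp: 2 σ bonds, plus two π bonds, 2 electron-density regions.
C3 (4 σ bonds) has steric number 4: sp3.
C4 carries 2 σ bonds, plus two π bonds, giving a steric number of 2, so it is sp.
C5: 2 σ bonds, plus two π bonds; 2 regions of electron density → sp.
C6 is sp: 2 σ bonds, plus two π bonds, 2 electron-density regions.
C7: 2 σ bonds, plus two π bonds — 2 electron domains, sp.

C1 sp, C2 sp, C3 sp3, C4 sp, C5 sp, C6 sp, C7 sp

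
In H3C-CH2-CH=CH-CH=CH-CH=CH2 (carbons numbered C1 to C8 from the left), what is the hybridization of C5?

C5: 3 σ bonds, plus one π bond; 3 regions of electron density → sp2.

sp^2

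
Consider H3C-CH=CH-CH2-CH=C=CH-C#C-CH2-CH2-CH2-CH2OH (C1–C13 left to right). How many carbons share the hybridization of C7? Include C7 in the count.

4

C7 is sp2 (one π bond).
C1: sp3
C2: sp2 ✓
C3: sp2 ✓
C4: sp3
C5: sp2 ✓
C6: sp
C7: sp2 ✓
C8: sp
C9: sp
C10: sp3
C11: sp3
C12: sp3
C13: sp3
4 carbons are sp2.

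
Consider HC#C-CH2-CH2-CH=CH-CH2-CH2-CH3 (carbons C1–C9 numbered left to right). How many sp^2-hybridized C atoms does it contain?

2

C1: sp
C2: sp
C3: sp3
C4: sp3
C5: sp2 ✓
C6: sp2 ✓
C7: sp3
C8: sp3
C9: sp3
C5, C6 → 2 sp2 carbons.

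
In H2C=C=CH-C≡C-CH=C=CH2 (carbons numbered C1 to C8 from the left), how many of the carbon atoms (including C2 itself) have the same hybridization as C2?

C2 is sp (two π bonds).
C1: sp2
C2: sp ✓
C3: sp2
C4: sp ✓
C5: sp ✓
C6: sp2
C7: sp ✓
C8: sp2
4 carbons are sp.

4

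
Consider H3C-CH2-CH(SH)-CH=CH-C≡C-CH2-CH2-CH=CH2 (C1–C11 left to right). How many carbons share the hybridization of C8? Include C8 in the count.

C8 is sp3 (only σ bonds).
C1: sp3 ✓
C2: sp3 ✓
C3: sp3 ✓
C4: sp2
C5: sp2
C6: sp
C7: sp
C8: sp3 ✓
C9: sp3 ✓
C10: sp2
C11: sp2
5 carbons are sp3.

5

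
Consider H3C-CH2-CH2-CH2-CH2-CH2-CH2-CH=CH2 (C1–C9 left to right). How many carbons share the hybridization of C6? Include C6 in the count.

7

C6 is sp3 (only σ bonds).
C1: sp3 ✓
C2: sp3 ✓
C3: sp3 ✓
C4: sp3 ✓
C5: sp3 ✓
C6: sp3 ✓
C7: sp3 ✓
C8: sp2
C9: sp2
7 carbons are sp3.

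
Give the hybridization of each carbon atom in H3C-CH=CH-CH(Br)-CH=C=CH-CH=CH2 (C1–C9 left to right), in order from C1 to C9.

C1 sp3, C2 sp2, C3 sp2, C4 sp3, C5 sp2, C6 sp, C7 sp2, C8 sp2, C9 sp2

C1 is sp3: 4 σ bonds, 4 electron-density regions.
C2 — 3 σ bonds, plus one π bond. Steric number 3, so sp2.
C3 (3 σ bonds, plus one π bond) has steric number 3: sp2.
C4 is sp3: 4 σ bonds, 4 electron-density regions.
C5: 3 σ bonds, plus one π bond — 3 electron domains, sp2.
C6 carries 2 σ bonds, plus two π bonds, giving a steric number of 2, so it is sp.
C7: 3 σ bonds, plus one π bond — 3 electron domains, sp2.
C8 carries 3 σ bonds, plus one π bond, giving a steric number of 3, so it is sp2.
C9 carries 3 σ bonds, plus one π bond, giving a steric number of 3, so it is sp2.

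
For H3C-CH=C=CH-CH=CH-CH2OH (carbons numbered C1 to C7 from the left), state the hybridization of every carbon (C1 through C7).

C1 — 4 σ bonds. Steric number 4, so sp3.
C2: 3 σ bonds, plus one π bond; 3 regions of electron density → sp2.
C3 has 2 σ bonds, plus two π bonds: steric number 2 → sp.
C4 is sp2: 3 σ bonds, plus one π bond, 3 electron-density regions.
C5: 3 σ bonds, plus one π bond; 3 regions of electron density → sp2.
C6: 3 σ bonds, plus one π bond — 3 electron domains, sp2.
C7: 4 σ bonds — 4 electron domains, sp3.

C1 sp3, C2 sp2, C3 sp, C4 sp2, C5 sp2, C6 sp2, C7 sp3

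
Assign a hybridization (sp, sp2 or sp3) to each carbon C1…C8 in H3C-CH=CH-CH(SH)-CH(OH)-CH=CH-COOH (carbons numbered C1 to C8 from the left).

C1: 4 σ bonds; 4 regions of electron density → sp3.
C2 (3 σ bonds, plus one π bond) has steric number 3: sp2.
C3 has 3 σ bonds, plus one π bond: steric number 3 → sp2.
C4: 4 σ bonds — 4 electron domains, sp3.
C5 (4 σ bonds) has steric number 4: sp3.
C6 (3 σ bonds, plus one π bond) has steric number 3: sp2.
C7 — 3 σ bonds, plus one π bond. Steric number 3, so sp2.
C8 carries 3 σ bonds, plus one π bond, giving a steric number of 3, so it is sp2.

C1 sp3, C2 sp2, C3 sp2, C4 sp3, C5 sp3, C6 sp2, C7 sp2, C8 sp2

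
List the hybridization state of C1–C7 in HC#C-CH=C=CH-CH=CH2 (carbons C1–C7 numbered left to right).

C1 sp, C2 sp, C3 sp2, C4 sp, C5 sp2, C6 sp2, C7 sp2

C1 has 2 σ bonds, plus two π bonds: steric number 2 → sp.
C2 (2 σ bonds, plus two π bonds) has steric number 2: sp.
C3 is sp2: 3 σ bonds, plus one π bond, 3 electron-density regions.
C4 carries 2 σ bonds, plus two π bonds, giving a steric number of 2, so it is sp.
C5 has 3 σ bonds, plus one π bond: steric number 3 → sp2.
C6 — 3 σ bonds, plus one π bond. Steric number 3, so sp2.
C7 (3 σ bonds, plus one π bond) has steric number 3: sp2.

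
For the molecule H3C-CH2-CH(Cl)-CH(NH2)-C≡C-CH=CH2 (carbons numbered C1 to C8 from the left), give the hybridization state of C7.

C7: 3 σ bonds, plus one π bond — 3 electron domains, sp2.

sp^2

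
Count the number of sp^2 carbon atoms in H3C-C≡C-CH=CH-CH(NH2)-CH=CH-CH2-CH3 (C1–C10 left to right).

C1: sp3
C2: sp
C3: sp
C4: sp2 ✓
C5: sp2 ✓
C6: sp3
C7: sp2 ✓
C8: sp2 ✓
C9: sp3
C10: sp3
C4, C5, C7, C8 → 4 sp2 carbons.

4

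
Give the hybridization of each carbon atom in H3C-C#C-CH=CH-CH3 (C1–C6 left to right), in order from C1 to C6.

C1: 4 σ bonds — 4 electron domains, sp3.
C2 (2 σ bonds, plus two π bonds) has steric number 2: sp.
C3 carries 2 σ bonds, plus two π bonds, giving a steric number of 2, so it is sp.
C4: 3 σ bonds, plus one π bond; 3 regions of electron density → sp2.
C5 — 3 σ bonds, plus one π bond. Steric number 3, so sp2.
C6 (4 σ bonds) has steric number 4: sp3.

C1 sp3, C2 sp, C3 sp, C4 sp2, C5 sp2, C6 sp3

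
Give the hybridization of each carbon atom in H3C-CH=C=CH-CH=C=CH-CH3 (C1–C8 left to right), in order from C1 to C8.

C1: 4 σ bonds — 4 electron domains, sp3.
C2 is sp2: 3 σ bonds, plus one π bond, 3 electron-density regions.
C3 has 2 σ bonds, plus two π bonds: steric number 2 → sp.
C4 is sp2: 3 σ bonds, plus one π bond, 3 electron-density regions.
C5 — 3 σ bonds, plus one π bond. Steric number 3, so sp2.
C6: 2 σ bonds, plus two π bonds — 2 electron domains, sp.
C7 — 3 σ bonds, plus one π bond. Steric number 3, so sp2.
C8 has 4 σ bonds: steric number 4 → sp3.

C1 sp3, C2 sp2, C3 sp, C4 sp2, C5 sp2, C6 sp, C7 sp2, C8 sp3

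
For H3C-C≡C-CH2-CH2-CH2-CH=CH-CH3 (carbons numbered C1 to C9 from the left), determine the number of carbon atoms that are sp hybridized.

C1: sp3
C2: sp ✓
C3: sp ✓
C4: sp3
C5: sp3
C6: sp3
C7: sp2
C8: sp2
C9: sp3
C2, C3 → 2 sp carbons.

2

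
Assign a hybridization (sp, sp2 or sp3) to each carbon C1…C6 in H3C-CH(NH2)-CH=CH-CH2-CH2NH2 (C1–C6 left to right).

C1 is sp3: 4 σ bonds, 4 electron-density regions.
C2 (4 σ bonds) has steric number 4: sp3.
C3 has 3 σ bonds, plus one π bond: steric number 3 → sp2.
C4: 3 σ bonds, plus one π bond — 3 electron domains, sp2.
C5 is sp3: 4 σ bonds, 4 electron-density regions.
C6 is sp3: 4 σ bonds, 4 electron-density regions.

C1 sp3, C2 sp3, C3 sp2, C4 sp2, C5 sp3, C6 sp3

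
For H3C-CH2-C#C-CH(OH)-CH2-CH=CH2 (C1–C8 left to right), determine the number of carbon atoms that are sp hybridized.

C1: sp3
C2: sp3
C3: sp ✓
C4: sp ✓
C5: sp3
C6: sp3
C7: sp2
C8: sp2
C3, C4 → 2 sp carbons.

2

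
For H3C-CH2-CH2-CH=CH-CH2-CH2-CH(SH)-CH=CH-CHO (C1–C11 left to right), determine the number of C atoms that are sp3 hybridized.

C1: sp3 ✓
C2: sp3 ✓
C3: sp3 ✓
C4: sp2
C5: sp2
C6: sp3 ✓
C7: sp3 ✓
C8: sp3 ✓
C9: sp2
C10: sp2
C11: sp2
C1, C2, C3, C6, C7, C8 → 6 sp3 carbons.

6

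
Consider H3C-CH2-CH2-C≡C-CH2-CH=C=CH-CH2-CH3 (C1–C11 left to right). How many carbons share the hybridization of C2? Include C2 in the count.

C2 is sp3 (only σ bonds).
C1: sp3 ✓
C2: sp3 ✓
C3: sp3 ✓
C4: sp
C5: sp
C6: sp3 ✓
C7: sp2
C8: sp
C9: sp2
C10: sp3 ✓
C11: sp3 ✓
6 carbons are sp3.

6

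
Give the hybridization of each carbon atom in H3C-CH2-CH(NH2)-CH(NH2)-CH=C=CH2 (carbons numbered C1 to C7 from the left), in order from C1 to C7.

C1 carries 4 σ bonds, giving a steric number of 4, so it is sp3.
C2 has 4 σ bonds: steric number 4 → sp3.
C3: 4 σ bonds — 4 electron domains, sp3.
C4 (4 σ bonds) has steric number 4: sp3.
C5 carries 3 σ bonds, plus one π bond, giving a steric number of 3, so it is sp2.
C6 carries 2 σ bonds, plus two π bonds, giving a steric number of 2, so it is sp.
C7 — 3 σ bonds, plus one π bond. Steric number 3, so sp2.

C1 sp3, C2 sp3, C3 sp3, C4 sp3, C5 sp2, C6 sp, C7 sp2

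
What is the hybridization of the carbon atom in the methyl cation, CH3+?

sp2

Three σ bonds to H, empty p orbital → sp2, trigonal planar.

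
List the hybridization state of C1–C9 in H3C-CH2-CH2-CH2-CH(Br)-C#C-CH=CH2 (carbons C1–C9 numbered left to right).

C1 sp3, C2 sp3, C3 sp3, C4 sp3, C5 sp3, C6 sp, C7 sp, C8 sp2, C9 sp2

C1 has 4 σ bonds: steric number 4 → sp3.
C2: 4 σ bonds; 4 regions of electron density → sp3.
C3 is sp3: 4 σ bonds, 4 electron-density regions.
C4: 4 σ bonds; 4 regions of electron density → sp3.
C5 is sp3: 4 σ bonds, 4 electron-density regions.
C6 is sp: 2 σ bonds, plus two π bonds, 2 electron-density regions.
C7 has 2 σ bonds, plus two π bonds: steric number 2 → sp.
C8 has 3 σ bonds, plus one π bond: steric number 3 → sp2.
C9 has 3 σ bonds, plus one π bond: steric number 3 → sp2.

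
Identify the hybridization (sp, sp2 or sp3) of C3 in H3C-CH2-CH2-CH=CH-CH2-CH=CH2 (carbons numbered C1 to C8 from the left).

C3 (4 σ bonds) has steric number 4: sp3.

sp³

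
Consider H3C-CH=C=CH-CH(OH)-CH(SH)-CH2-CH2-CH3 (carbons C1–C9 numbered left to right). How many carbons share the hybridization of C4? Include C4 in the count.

C4 is sp2 (one π bond).
C1: sp3
C2: sp2 ✓
C3: sp
C4: sp2 ✓
C5: sp3
C6: sp3
C7: sp3
C8: sp3
C9: sp3
2 carbons are sp2.

2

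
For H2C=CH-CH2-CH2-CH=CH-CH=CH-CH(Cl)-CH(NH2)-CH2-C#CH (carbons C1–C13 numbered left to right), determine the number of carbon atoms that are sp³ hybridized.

C1: sp2
C2: sp2
C3: sp3 ✓
C4: sp3 ✓
C5: sp2
C6: sp2
C7: sp2
C8: sp2
C9: sp3 ✓
C10: sp3 ✓
C11: sp3 ✓
C12: sp
C13: sp
C3, C4, C9, C10, C11 → 5 sp3 carbons.

5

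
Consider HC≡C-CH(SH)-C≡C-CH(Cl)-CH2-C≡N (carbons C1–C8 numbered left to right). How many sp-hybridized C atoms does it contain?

C1: sp ✓
C2: sp ✓
C3: sp3
C4: sp ✓
C5: sp ✓
C6: sp3
C7: sp3
C8: sp ✓
C1, C2, C4, C5, C8 → 5 sp carbons.

5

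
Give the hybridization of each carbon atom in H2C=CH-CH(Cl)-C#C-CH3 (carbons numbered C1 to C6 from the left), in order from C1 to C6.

C1 sp2, C2 sp2, C3 sp3, C4 sp, C5 sp, C6 sp3

C1 (3 σ bonds, plus one π bond) has steric number 3: sp2.
C2 is sp2: 3 σ bonds, plus one π bond, 3 electron-density regions.
C3 (4 σ bonds) has steric number 4: sp3.
C4 is sp: 2 σ bonds, plus two π bonds, 2 electron-density regions.
C5 has 2 σ bonds, plus two π bonds: steric number 2 → sp.
C6 carries 4 σ bonds, giving a steric number of 4, so it is sp3.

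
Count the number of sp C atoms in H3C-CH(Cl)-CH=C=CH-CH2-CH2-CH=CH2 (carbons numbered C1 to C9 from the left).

C1: sp3
C2: sp3
C3: sp2
C4: sp ✓
C5: sp2
C6: sp3
C7: sp3
C8: sp2
C9: sp2
C4 → 1 sp carbon.

1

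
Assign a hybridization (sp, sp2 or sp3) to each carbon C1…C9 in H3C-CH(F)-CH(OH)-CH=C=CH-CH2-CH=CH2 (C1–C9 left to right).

C1 has 4 σ bonds: steric number 4 → sp3.
C2: 4 σ bonds — 4 electron domains, sp3.
C3 is sp3: 4 σ bonds, 4 electron-density regions.
C4: 3 σ bonds, plus one π bond — 3 electron domains, sp2.
C5 has 2 σ bonds, plus two π bonds: steric number 2 → sp.
C6: 3 σ bonds, plus one π bond; 3 regions of electron density → sp2.
C7 — 4 σ bonds. Steric number 4, so sp3.
C8: 3 σ bonds, plus one π bond; 3 regions of electron density → sp2.
C9 (3 σ bonds, plus one π bond) has steric number 3: sp2.

C1 sp3, C2 sp3, C3 sp3, C4 sp2, C5 sp, C6 sp2, C7 sp3, C8 sp2, C9 sp2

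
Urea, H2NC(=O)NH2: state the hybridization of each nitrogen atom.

sp^2

Both N lone pairs are conjugated with the C=O; planar sp2.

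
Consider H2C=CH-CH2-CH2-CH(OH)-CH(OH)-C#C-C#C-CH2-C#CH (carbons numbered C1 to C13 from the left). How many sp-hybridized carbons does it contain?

C1: sp2
C2: sp2
C3: sp3
C4: sp3
C5: sp3
C6: sp3
C7: sp ✓
C8: sp ✓
C9: sp ✓
C10: sp ✓
C11: sp3
C12: sp ✓
C13: sp ✓
C7, C8, C9, C10, C12, C13 → 6 sp carbons.

6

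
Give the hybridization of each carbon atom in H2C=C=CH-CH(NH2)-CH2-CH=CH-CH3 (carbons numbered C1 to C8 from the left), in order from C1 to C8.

C1 sp2, C2 sp, C3 sp2, C4 sp3, C5 sp3, C6 sp2, C7 sp2, C8 sp3

C1 has 3 σ bonds, plus one π bond: steric number 3 → sp2.
C2 (2 σ bonds, plus two π bonds) has steric number 2: sp.
C3 carries 3 σ bonds, plus one π bond, giving a steric number of 3, so it is sp2.
C4 has 4 σ bonds: steric number 4 → sp3.
C5 — 4 σ bonds. Steric number 4, so sp3.
C6: 3 σ bonds, plus one π bond — 3 electron domains, sp2.
C7 carries 3 σ bonds, plus one π bond, giving a steric number of 3, so it is sp2.
C8 has 4 σ bonds: steric number 4 → sp3.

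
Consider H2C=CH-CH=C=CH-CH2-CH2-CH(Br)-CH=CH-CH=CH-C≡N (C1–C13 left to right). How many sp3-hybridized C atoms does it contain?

C1: sp2
C2: sp2
C3: sp2
C4: sp
C5: sp2
C6: sp3 ✓
C7: sp3 ✓
C8: sp3 ✓
C9: sp2
C10: sp2
C11: sp2
C12: sp2
C13: sp
C6, C7, C8 → 3 sp3 carbons.

3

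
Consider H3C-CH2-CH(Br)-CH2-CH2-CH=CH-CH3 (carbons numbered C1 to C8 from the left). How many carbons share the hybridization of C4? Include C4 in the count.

C4 is sp3 (only σ bonds).
C1: sp3 ✓
C2: sp3 ✓
C3: sp3 ✓
C4: sp3 ✓
C5: sp3 ✓
C6: sp2
C7: sp2
C8: sp3 ✓
6 carbons are sp3.

6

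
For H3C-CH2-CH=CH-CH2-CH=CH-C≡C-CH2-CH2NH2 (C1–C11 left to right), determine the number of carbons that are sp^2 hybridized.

4

C1: sp3
C2: sp3
C3: sp2 ✓
C4: sp2 ✓
C5: sp3
C6: sp2 ✓
C7: sp2 ✓
C8: sp
C9: sp
C10: sp3
C11: sp3
C3, C4, C6, C7 → 4 sp2 carbons.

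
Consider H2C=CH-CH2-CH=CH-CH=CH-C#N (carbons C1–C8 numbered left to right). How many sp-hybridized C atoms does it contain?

1

C1: sp2
C2: sp2
C3: sp3
C4: sp2
C5: sp2
C6: sp2
C7: sp2
C8: sp ✓
C8 → 1 sp carbon.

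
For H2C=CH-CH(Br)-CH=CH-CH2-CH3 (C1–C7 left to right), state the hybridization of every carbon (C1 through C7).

C1 — 3 σ bonds, plus one π bond. Steric number 3, so sp2.
C2: 3 σ bonds, plus one π bond — 3 electron domains, sp2.
C3 (4 σ bonds) has steric number 4: sp3.
C4 (3 σ bonds, plus one π bond) has steric number 3: sp2.
C5 (3 σ bonds, plus one π bond) has steric number 3: sp2.
C6 has 4 σ bonds: steric number 4 → sp3.
C7 has 4 σ bonds: steric number 4 → sp3.

C1 sp2, C2 sp2, C3 sp3, C4 sp2, C5 sp2, C6 sp3, C7 sp3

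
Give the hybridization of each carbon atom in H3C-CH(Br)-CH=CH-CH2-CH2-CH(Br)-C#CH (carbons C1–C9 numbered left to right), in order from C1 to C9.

C1 sp3, C2 sp3, C3 sp2, C4 sp2, C5 sp3, C6 sp3, C7 sp3, C8 sp, C9 sp

C1 — 4 σ bonds. Steric number 4, so sp3.
C2 is sp3: 4 σ bonds, 4 electron-density regions.
C3 — 3 σ bonds, plus one π bond. Steric number 3, so sp2.
C4: 3 σ bonds, plus one π bond — 3 electron domains, sp2.
C5 has 4 σ bonds: steric number 4 → sp3.
C6 has 4 σ bonds: steric number 4 → sp3.
C7 — 4 σ bonds. Steric number 4, so sp3.
C8 (2 σ bonds, plus two π bonds) has steric number 2: sp.
C9 — 2 σ bonds, plus two π bonds. Steric number 2, so sp.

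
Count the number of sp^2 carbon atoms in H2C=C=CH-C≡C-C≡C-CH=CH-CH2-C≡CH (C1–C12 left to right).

4

C1: sp2 ✓
C2: sp
C3: sp2 ✓
C4: sp
C5: sp
C6: sp
C7: sp
C8: sp2 ✓
C9: sp2 ✓
C10: sp3
C11: sp
C12: sp
C1, C3, C8, C9 → 4 sp2 carbons.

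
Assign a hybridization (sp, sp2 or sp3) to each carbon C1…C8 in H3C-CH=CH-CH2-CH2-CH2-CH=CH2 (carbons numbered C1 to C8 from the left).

C1 is sp3: 4 σ bonds, 4 electron-density regions.
C2 — 3 σ bonds, plus one π bond. Steric number 3, so sp2.
C3: 3 σ bonds, plus one π bond — 3 electron domains, sp2.
C4: 4 σ bonds — 4 electron domains, sp3.
C5 has 4 σ bonds: steric number 4 → sp3.
C6: 4 σ bonds — 4 electron domains, sp3.
C7: 3 σ bonds, plus one π bond; 3 regions of electron density → sp2.
C8 (3 σ bonds, plus one π bond) has steric number 3: sp2.

C1 sp3, C2 sp2, C3 sp2, C4 sp3, C5 sp3, C6 sp3, C7 sp2, C8 sp2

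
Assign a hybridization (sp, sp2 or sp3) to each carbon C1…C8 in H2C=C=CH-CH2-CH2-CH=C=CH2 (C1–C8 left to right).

C1 sp2, C2 sp, C3 sp2, C4 sp3, C5 sp3, C6 sp2, C7 sp, C8 sp2

C1 (3 σ bonds, plus one π bond) has steric number 3: sp2.
C2 (2 σ bonds, plus two π bonds) has steric number 2: sp.
C3 (3 σ bonds, plus one π bond) has steric number 3: sp2.
C4: 4 σ bonds — 4 electron domains, sp3.
C5 — 4 σ bonds. Steric number 4, so sp3.
C6 is sp2: 3 σ bonds, plus one π bond, 3 electron-density regions.
C7: 2 σ bonds, plus two π bonds; 2 regions of electron density → sp.
C8 carries 3 σ bonds, plus one π bond, giving a steric number of 3, so it is sp2.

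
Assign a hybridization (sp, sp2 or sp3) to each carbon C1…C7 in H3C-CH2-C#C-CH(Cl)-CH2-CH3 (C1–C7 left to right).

C1 — 4 σ bonds. Steric number 4, so sp3.
C2 (4 σ bonds) has steric number 4: sp3.
C3 is sp: 2 σ bonds, plus two π bonds, 2 electron-density regions.
C4 (2 σ bonds, plus two π bonds) has steric number 2: sp.
C5 is sp3: 4 σ bonds, 4 electron-density regions.
C6 — 4 σ bonds. Steric number 4, so sp3.
C7: 4 σ bonds; 4 regions of electron density → sp3.

C1 sp3, C2 sp3, C3 sp, C4 sp, C5 sp3, C6 sp3, C7 sp3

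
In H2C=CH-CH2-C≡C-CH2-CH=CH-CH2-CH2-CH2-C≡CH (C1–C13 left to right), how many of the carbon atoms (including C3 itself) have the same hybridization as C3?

5

C3 is sp3 (only σ bonds).
C1: sp2
C2: sp2
C3: sp3 ✓
C4: sp
C5: sp
C6: sp3 ✓
C7: sp2
C8: sp2
C9: sp3 ✓
C10: sp3 ✓
C11: sp3 ✓
C12: sp
C13: sp
5 carbons are sp3.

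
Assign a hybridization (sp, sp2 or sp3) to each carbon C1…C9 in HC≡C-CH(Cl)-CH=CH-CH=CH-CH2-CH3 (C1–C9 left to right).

C1 sp, C2 sp, C3 sp3, C4 sp2, C5 sp2, C6 sp2, C7 sp2, C8 sp3, C9 sp3

C1 (2 σ bonds, plus two π bonds) has steric number 2: sp.
C2: 2 σ bonds, plus two π bonds; 2 regions of electron density → sp.
C3 carries 4 σ bonds, giving a steric number of 4, so it is sp3.
C4: 3 σ bonds, plus one π bond; 3 regions of electron density → sp2.
C5 carries 3 σ bonds, plus one π bond, giving a steric number of 3, so it is sp2.
C6: 3 σ bonds, plus one π bond; 3 regions of electron density → sp2.
C7 carries 3 σ bonds, plus one π bond, giving a steric number of 3, so it is sp2.
C8 is sp3: 4 σ bonds, 4 electron-density regions.
C9: 4 σ bonds; 4 regions of electron density → sp3.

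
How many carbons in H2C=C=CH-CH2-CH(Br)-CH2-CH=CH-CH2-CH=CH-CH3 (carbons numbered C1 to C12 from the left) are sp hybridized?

1

C1: sp2
C2: sp ✓
C3: sp2
C4: sp3
C5: sp3
C6: sp3
C7: sp2
C8: sp2
C9: sp3
C10: sp2
C11: sp2
C12: sp3
C2 → 1 sp carbon.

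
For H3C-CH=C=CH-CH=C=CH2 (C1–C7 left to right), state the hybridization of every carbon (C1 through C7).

C1 has 4 σ bonds: steric number 4 → sp3.
C2 has 3 σ bonds, plus one π bond: steric number 3 → sp2.
C3 carries 2 σ bonds, plus two π bonds, giving a steric number of 2, so it is sp.
C4 (3 σ bonds, plus one π bond) has steric number 3: sp2.
C5 (3 σ bonds, plus one π bond) has steric number 3: sp2.
C6 has 2 σ bonds, plus two π bonds: steric number 2 → sp.
C7 — 3 σ bonds, plus one π bond. Steric number 3, so sp2.

C1 sp3, C2 sp2, C3 sp, C4 sp2, C5 sp2, C6 sp, C7 sp2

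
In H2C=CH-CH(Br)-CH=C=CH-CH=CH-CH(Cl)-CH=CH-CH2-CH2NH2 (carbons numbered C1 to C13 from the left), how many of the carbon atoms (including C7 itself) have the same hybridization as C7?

8

C7 is sp2 (one π bond).
C1: sp2 ✓
C2: sp2 ✓
C3: sp3
C4: sp2 ✓
C5: sp
C6: sp2 ✓
C7: sp2 ✓
C8: sp2 ✓
C9: sp3
C10: sp2 ✓
C11: sp2 ✓
C12: sp3
C13: sp3
8 carbons are sp2.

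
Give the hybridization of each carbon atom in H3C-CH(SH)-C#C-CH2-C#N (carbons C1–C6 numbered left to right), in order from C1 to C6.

C1 has 4 σ bonds: steric number 4 → sp3.
C2 carries 4 σ bonds, giving a steric number of 4, so it is sp3.
C3 — 2 σ bonds, plus two π bonds. Steric number 2, so sp.
C4 (2 σ bonds, plus two π bonds) has steric number 2: sp.
C5 has 4 σ bonds: steric number 4 → sp3.
C6: 2 σ bonds, plus two π bonds — 2 electron domains, sp.

C1 sp3, C2 sp3, C3 sp, C4 sp, C5 sp3, C6 sp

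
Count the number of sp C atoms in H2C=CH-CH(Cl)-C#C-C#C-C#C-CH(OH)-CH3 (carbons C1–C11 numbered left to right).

C1: sp2
C2: sp2
C3: sp3
C4: sp ✓
C5: sp ✓
C6: sp ✓
C7: sp ✓
C8: sp ✓
C9: sp ✓
C10: sp3
C11: sp3
C4, C5, C6, C7, C8, C9 → 6 sp carbons.

6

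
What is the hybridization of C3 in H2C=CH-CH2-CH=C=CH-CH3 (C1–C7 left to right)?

sp^3

C3: 4 σ bonds; 4 regions of electron density → sp3.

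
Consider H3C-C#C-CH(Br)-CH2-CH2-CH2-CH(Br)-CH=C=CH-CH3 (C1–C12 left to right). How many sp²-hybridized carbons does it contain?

2

C1: sp3
C2: sp
C3: sp
C4: sp3
C5: sp3
C6: sp3
C7: sp3
C8: sp3
C9: sp2 ✓
C10: sp
C11: sp2 ✓
C12: sp3
C9, C11 → 2 sp2 carbons.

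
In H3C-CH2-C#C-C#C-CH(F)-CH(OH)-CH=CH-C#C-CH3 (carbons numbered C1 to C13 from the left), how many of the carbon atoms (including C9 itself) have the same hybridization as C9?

C9 is sp2 (one π bond).
C1: sp3
C2: sp3
C3: sp
C4: sp
C5: sp
C6: sp
C7: sp3
C8: sp3
C9: sp2 ✓
C10: sp2 ✓
C11: sp
C12: sp
C13: sp3
2 carbons are sp2.

2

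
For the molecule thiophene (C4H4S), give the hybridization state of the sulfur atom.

Analogous to furan: one S lone pair in the aromatic π system, S is sp2.

sp2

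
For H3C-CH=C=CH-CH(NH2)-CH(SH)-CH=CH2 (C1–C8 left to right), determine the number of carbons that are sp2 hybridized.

4

C1: sp3
C2: sp2 ✓
C3: sp
C4: sp2 ✓
C5: sp3
C6: sp3
C7: sp2 ✓
C8: sp2 ✓
C2, C4, C7, C8 → 4 sp2 carbons.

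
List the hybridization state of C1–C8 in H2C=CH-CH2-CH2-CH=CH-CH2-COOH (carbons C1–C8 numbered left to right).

C1 (3 σ bonds, plus one π bond) has steric number 3: sp2.
C2 has 3 σ bonds, plus one π bond: steric number 3 → sp2.
C3 (4 σ bonds) has steric number 4: sp3.
C4 is sp3: 4 σ bonds, 4 electron-density regions.
C5 carries 3 σ bonds, plus one π bond, giving a steric number of 3, so it is sp2.
C6: 3 σ bonds, plus one π bond — 3 electron domains, sp2.
C7 has 4 σ bonds: steric number 4 → sp3.
C8 — 3 σ bonds, plus one π bond. Steric number 3, so sp2.

C1 sp2, C2 sp2, C3 sp3, C4 sp3, C5 sp2, C6 sp2, C7 sp3, C8 sp2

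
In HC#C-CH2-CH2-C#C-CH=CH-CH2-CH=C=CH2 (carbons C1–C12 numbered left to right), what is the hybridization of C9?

sp³

C9 — 4 σ bonds. Steric number 4, so sp3.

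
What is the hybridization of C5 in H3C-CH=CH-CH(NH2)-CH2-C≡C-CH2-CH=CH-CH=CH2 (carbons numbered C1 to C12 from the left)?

C5 — 4 σ bonds. Steric number 4, so sp3.

sp^3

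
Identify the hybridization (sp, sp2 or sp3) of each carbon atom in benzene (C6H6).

sp²

Every ring carbon has three σ bonds and contributes one p electron to the aromatic π system.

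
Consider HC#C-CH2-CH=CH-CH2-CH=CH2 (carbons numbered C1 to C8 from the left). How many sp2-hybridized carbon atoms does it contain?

4

C1: sp
C2: sp
C3: sp3
C4: sp2 ✓
C5: sp2 ✓
C6: sp3
C7: sp2 ✓
C8: sp2 ✓
C4, C5, C7, C8 → 4 sp2 carbons.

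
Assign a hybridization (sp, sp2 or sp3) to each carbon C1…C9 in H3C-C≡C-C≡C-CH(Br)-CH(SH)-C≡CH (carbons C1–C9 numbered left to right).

C1 sp3, C2 sp, C3 sp, C4 sp, C5 sp, C6 sp3, C7 sp3, C8 sp, C9 sp

C1: 4 σ bonds; 4 regions of electron density → sp3.
C2 — 2 σ bonds, plus two π bonds. Steric number 2, so sp.
C3 is sp: 2 σ bonds, plus two π bonds, 2 electron-density regions.
C4 has 2 σ bonds, plus two π bonds: steric number 2 → sp.
C5: 2 σ bonds, plus two π bonds; 2 regions of electron density → sp.
C6 carries 4 σ bonds, giving a steric number of 4, so it is sp3.
C7: 4 σ bonds — 4 electron domains, sp3.
C8 has 2 σ bonds, plus two π bonds: steric number 2 → sp.
C9: 2 σ bonds, plus two π bonds — 2 electron domains, sp.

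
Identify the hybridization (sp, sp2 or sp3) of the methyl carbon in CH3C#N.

The methyl carbon: 4 σ bonds — 4 electron domains, sp3.

sp^3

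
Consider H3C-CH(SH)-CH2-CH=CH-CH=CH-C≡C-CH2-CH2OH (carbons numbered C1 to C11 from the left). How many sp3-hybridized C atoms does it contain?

5

C1: sp3 ✓
C2: sp3 ✓
C3: sp3 ✓
C4: sp2
C5: sp2
C6: sp2
C7: sp2
C8: sp
C9: sp
C10: sp3 ✓
C11: sp3 ✓
C1, C2, C3, C10, C11 → 5 sp3 carbons.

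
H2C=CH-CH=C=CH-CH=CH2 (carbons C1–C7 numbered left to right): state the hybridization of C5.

C5 carries 3 σ bonds, plus one π bond, giving a steric number of 3, so it is sp2.

sp^2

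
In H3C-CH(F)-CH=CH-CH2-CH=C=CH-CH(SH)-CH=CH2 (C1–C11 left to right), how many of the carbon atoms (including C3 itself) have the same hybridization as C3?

C3 is sp2 (one π bond).
C1: sp3
C2: sp3
C3: sp2 ✓
C4: sp2 ✓
C5: sp3
C6: sp2 ✓
C7: sp
C8: sp2 ✓
C9: sp3
C10: sp2 ✓
C11: sp2 ✓
6 carbons are sp2.

6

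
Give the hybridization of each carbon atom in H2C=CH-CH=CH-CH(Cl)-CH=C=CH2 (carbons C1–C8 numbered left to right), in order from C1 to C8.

C1 sp2, C2 sp2, C3 sp2, C4 sp2, C5 sp3, C6 sp2, C7 sp, C8 sp2

C1 has 3 σ bonds, plus one π bond: steric number 3 → sp2.
C2 has 3 σ bonds, plus one π bond: steric number 3 → sp2.
C3 carries 3 σ bonds, plus one π bond, giving a steric number of 3, so it is sp2.
C4 is sp2: 3 σ bonds, plus one π bond, 3 electron-density regions.
C5 carries 4 σ bonds, giving a steric number of 4, so it is sp3.
C6 — 3 σ bonds, plus one π bond. Steric number 3, so sp2.
C7 has 2 σ bonds, plus two π bonds: steric number 2 → sp.
C8 — 3 σ bonds, plus one π bond. Steric number 3, so sp2.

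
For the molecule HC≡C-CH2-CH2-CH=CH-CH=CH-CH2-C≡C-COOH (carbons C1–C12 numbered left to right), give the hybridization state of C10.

sp

C10 is sp: 2 σ bonds, plus two π bonds, 2 electron-density regions.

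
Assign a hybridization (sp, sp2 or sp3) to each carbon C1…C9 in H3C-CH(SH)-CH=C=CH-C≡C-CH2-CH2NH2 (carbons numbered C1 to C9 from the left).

C1 sp3, C2 sp3, C3 sp2, C4 sp, C5 sp2, C6 sp, C7 sp, C8 sp3, C9 sp3

C1 has 4 σ bonds: steric number 4 → sp3.
C2 has 4 σ bonds: steric number 4 → sp3.
C3 — 3 σ bonds, plus one π bond. Steric number 3, so sp2.
C4 carries 2 σ bonds, plus two π bonds, giving a steric number of 2, so it is sp.
C5 carries 3 σ bonds, plus one π bond, giving a steric number of 3, so it is sp2.
C6 — 2 σ bonds, plus two π bonds. Steric number 2, so sp.
C7 (2 σ bonds, plus two π bonds) has steric number 2: sp.
C8 carries 4 σ bonds, giving a steric number of 4, so it is sp3.
C9 has 4 σ bonds: steric number 4 → sp3.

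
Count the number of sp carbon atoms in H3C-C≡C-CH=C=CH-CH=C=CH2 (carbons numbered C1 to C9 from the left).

C1: sp3
C2: sp ✓
C3: sp ✓
C4: sp2
C5: sp ✓
C6: sp2
C7: sp2
C8: sp ✓
C9: sp2
C2, C3, C5, C8 → 4 sp carbons.

4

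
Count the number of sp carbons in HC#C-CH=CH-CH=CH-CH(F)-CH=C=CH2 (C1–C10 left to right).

C1: sp ✓
C2: sp ✓
C3: sp2
C4: sp2
C5: sp2
C6: sp2
C7: sp3
C8: sp2
C9: sp ✓
C10: sp2
C1, C2, C9 → 3 sp carbons.

3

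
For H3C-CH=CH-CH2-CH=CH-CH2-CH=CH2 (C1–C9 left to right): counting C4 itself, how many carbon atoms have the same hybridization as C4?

3

C4 is sp3 (only σ bonds).
C1: sp3 ✓
C2: sp2
C3: sp2
C4: sp3 ✓
C5: sp2
C6: sp2
C7: sp3 ✓
C8: sp2
C9: sp2
3 carbons are sp3.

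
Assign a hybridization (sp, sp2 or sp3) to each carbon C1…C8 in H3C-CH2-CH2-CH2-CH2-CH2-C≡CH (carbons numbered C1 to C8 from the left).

C1 sp3, C2 sp3, C3 sp3, C4 sp3, C5 sp3, C6 sp3, C7 sp, C8 sp

C1 has 4 σ bonds: steric number 4 → sp3.
C2 has 4 σ bonds: steric number 4 → sp3.
C3 carries 4 σ bonds, giving a steric number of 4, so it is sp3.
C4 has 4 σ bonds: steric number 4 → sp3.
C5 carries 4 σ bonds, giving a steric number of 4, so it is sp3.
C6 is sp3: 4 σ bonds, 4 electron-density regions.
C7 (2 σ bonds, plus two π bonds) has steric number 2: sp.
C8 carries 2 σ bonds, plus two π bonds, giving a steric number of 2, so it is sp.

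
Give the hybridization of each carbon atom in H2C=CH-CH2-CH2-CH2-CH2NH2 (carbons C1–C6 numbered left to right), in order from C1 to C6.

C1 sp2, C2 sp2, C3 sp3, C4 sp3, C5 sp3, C6 sp3

C1 — 3 σ bonds, plus one π bond. Steric number 3, so sp2.
C2 carries 3 σ bonds, plus one π bond, giving a steric number of 3, so it is sp2.
C3 is sp3: 4 σ bonds, 4 electron-density regions.
C4: 4 σ bonds; 4 regions of electron density → sp3.
C5 (4 σ bonds) has steric number 4: sp3.
C6 carries 4 σ bonds, giving a steric number of 4, so it is sp3.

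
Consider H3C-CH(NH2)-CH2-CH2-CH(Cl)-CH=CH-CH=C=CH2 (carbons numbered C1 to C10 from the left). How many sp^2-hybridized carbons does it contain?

4

C1: sp3
C2: sp3
C3: sp3
C4: sp3
C5: sp3
C6: sp2 ✓
C7: sp2 ✓
C8: sp2 ✓
C9: sp
C10: sp2 ✓
C6, C7, C8, C10 → 4 sp2 carbons.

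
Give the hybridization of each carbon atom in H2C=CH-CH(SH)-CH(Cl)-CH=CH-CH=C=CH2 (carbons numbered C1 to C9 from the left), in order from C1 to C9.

C1 sp2, C2 sp2, C3 sp3, C4 sp3, C5 sp2, C6 sp2, C7 sp2, C8 sp, C9 sp2

C1 has 3 σ bonds, plus one π bond: steric number 3 → sp2.
C2: 3 σ bonds, plus one π bond — 3 electron domains, sp2.
C3 carries 4 σ bonds, giving a steric number of 4, so it is sp3.
C4 (4 σ bonds) has steric number 4: sp3.
C5 — 3 σ bonds, plus one π bond. Steric number 3, so sp2.
C6 (3 σ bonds, plus one π bond) has steric number 3: sp2.
C7: 3 σ bonds, plus one π bond — 3 electron domains, sp2.
C8 is sp: 2 σ bonds, plus two π bonds, 2 electron-density regions.
C9: 3 σ bonds, plus one π bond; 3 regions of electron density → sp2.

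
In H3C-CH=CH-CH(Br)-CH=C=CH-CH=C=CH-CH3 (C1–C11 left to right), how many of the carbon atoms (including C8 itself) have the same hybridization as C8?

6

C8 is sp2 (one π bond).
C1: sp3
C2: sp2 ✓
C3: sp2 ✓
C4: sp3
C5: sp2 ✓
C6: sp
C7: sp2 ✓
C8: sp2 ✓
C9: sp
C10: sp2 ✓
C11: sp3
6 carbons are sp2.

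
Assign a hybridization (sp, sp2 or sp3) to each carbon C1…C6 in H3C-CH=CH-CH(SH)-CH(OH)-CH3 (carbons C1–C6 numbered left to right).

C1: 4 σ bonds — 4 electron domains, sp3.
C2: 3 σ bonds, plus one π bond; 3 regions of electron density → sp2.
C3 — 3 σ bonds, plus one π bond. Steric number 3, so sp2.
C4: 4 σ bonds; 4 regions of electron density → sp3.
C5 has 4 σ bonds: steric number 4 → sp3.
C6 carries 4 σ bonds, giving a steric number of 4, so it is sp3.

C1 sp3, C2 sp2, C3 sp2, C4 sp3, C5 sp3, C6 sp3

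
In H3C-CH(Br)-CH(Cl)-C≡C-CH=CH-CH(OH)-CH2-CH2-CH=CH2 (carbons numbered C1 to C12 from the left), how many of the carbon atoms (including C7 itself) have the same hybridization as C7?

4

C7 is sp2 (one π bond).
C1: sp3
C2: sp3
C3: sp3
C4: sp
C5: sp
C6: sp2 ✓
C7: sp2 ✓
C8: sp3
C9: sp3
C10: sp3
C11: sp2 ✓
C12: sp2 ✓
4 carbons are sp2.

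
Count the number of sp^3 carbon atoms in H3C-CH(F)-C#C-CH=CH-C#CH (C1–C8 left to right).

2

C1: sp3 ✓
C2: sp3 ✓
C3: sp
C4: sp
C5: sp2
C6: sp2
C7: sp
C8: sp
C1, C2 → 2 sp3 carbons.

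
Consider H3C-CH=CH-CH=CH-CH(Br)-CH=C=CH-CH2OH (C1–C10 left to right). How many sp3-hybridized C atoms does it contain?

C1: sp3 ✓
C2: sp2
C3: sp2
C4: sp2
C5: sp2
C6: sp3 ✓
C7: sp2
C8: sp
C9: sp2
C10: sp3 ✓
C1, C6, C10 → 3 sp3 carbons.

3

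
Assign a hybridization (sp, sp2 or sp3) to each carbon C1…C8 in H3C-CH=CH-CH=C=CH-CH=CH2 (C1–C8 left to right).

C1 sp3, C2 sp2, C3 sp2, C4 sp2, C5 sp, C6 sp2, C7 sp2, C8 sp2

C1 has 4 σ bonds: steric number 4 → sp3.
C2 carries 3 σ bonds, plus one π bond, giving a steric number of 3, so it is sp2.
C3 is sp2: 3 σ bonds, plus one π bond, 3 electron-density regions.
C4 carries 3 σ bonds, plus one π bond, giving a steric number of 3, so it is sp2.
C5: 2 σ bonds, plus two π bonds — 2 electron domains, sp.
C6 is sp2: 3 σ bonds, plus one π bond, 3 electron-density regions.
C7: 3 σ bonds, plus one π bond — 3 electron domains, sp2.
C8 carries 3 σ bonds, plus one π bond, giving a steric number of 3, so it is sp2.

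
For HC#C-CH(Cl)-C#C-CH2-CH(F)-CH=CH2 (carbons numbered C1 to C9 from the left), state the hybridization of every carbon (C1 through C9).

C1 sp, C2 sp, C3 sp3, C4 sp, C5 sp, C6 sp3, C7 sp3, C8 sp2, C9 sp2

C1: 2 σ bonds, plus two π bonds — 2 electron domains, sp.
C2 is sp: 2 σ bonds, plus two π bonds, 2 electron-density regions.
C3 carries 4 σ bonds, giving a steric number of 4, so it is sp3.
C4: 2 σ bonds, plus two π bonds — 2 electron domains, sp.
C5 (2 σ bonds, plus two π bonds) has steric number 2: sp.
C6: 4 σ bonds — 4 electron domains, sp3.
C7 — 4 σ bonds. Steric number 4, so sp3.
C8 (3 σ bonds, plus one π bond) has steric number 3: sp2.
C9: 3 σ bonds, plus one π bond — 3 electron domains, sp2.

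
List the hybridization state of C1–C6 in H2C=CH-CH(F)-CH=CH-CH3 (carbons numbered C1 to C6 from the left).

C1: 3 σ bonds, plus one π bond — 3 electron domains, sp2.
C2 is sp2: 3 σ bonds, plus one π bond, 3 electron-density regions.
C3: 4 σ bonds; 4 regions of electron density → sp3.
C4 is sp2: 3 σ bonds, plus one π bond, 3 electron-density regions.
C5 — 3 σ bonds, plus one π bond. Steric number 3, so sp2.
C6 — 4 σ bonds. Steric number 4, so sp3.

C1 sp2, C2 sp2, C3 sp3, C4 sp2, C5 sp2, C6 sp3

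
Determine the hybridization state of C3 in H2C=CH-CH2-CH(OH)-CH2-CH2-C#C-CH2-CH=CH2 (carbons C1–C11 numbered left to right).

sp3

C3 has 4 σ bonds: steric number 4 → sp3.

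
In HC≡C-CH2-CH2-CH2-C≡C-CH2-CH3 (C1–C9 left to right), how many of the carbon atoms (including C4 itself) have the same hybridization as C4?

C4 is sp3 (only σ bonds).
C1: sp
C2: sp
C3: sp3 ✓
C4: sp3 ✓
C5: sp3 ✓
C6: sp
C7: sp
C8: sp3 ✓
C9: sp3 ✓
5 carbons are sp3.

5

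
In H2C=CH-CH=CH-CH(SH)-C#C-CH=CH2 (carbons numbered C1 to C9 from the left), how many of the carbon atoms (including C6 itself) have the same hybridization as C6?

2

C6 is sp (two π bonds).
C1: sp2
C2: sp2
C3: sp2
C4: sp2
C5: sp3
C6: sp ✓
C7: sp ✓
C8: sp2
C9: sp2
2 carbons are sp.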